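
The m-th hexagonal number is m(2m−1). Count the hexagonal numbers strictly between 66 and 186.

The n-th hexagonal number is n(2n−1).
Smallest index with value > 66: n = 7 (giving 91).
Largest index with value < 186: n = 9 (giving 153).
Indices 7 through 9: 3 terms.

3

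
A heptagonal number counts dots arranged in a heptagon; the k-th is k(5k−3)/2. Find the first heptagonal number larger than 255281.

255520

Solve n(5n−3)/2 > 255281 for integer n.
The largest n with value ≤ 255281 is 319 (since 253924 ≤ 255281 < 255520), so the first above is n = 320, value 255520.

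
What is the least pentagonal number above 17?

22

Solve n(3n−1)/2 > 17 for integer n.
The largest n with value ≤ 17 is 3 (since 12 ≤ 17 < 22), so the first above is n = 4, value 22.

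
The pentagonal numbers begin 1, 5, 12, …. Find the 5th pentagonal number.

The 5th pentagonal number is n(3n−1)/2 with n = 5.
5·(3·5 − 1)/2 = 5·14/2 = 5·7 = 35.

35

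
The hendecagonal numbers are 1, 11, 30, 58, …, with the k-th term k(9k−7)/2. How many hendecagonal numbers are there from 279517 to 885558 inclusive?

The n-th hendecagonal number is n(9n−7)/2.
Smallest index with value ≥ 279517: n = 250 (giving 280375).
Largest index with value ≤ 885558: n = 444 (giving 885558).
Indices 250 through 444: 195 terms.

195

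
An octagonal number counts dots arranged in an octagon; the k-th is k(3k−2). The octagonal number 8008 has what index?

Set n(3n−2) = 8008, giving 3n² − 2n − 8008 = 0.
The discriminant is 4 + 12·8008 = 96100, and √96100 = 310.
So n = (2 + 310) / 6 = 312/6 = 52.

52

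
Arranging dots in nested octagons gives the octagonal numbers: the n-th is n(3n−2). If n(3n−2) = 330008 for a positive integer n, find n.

Set n(3n−2) = 330008, giving 3n² − 2n − 330008 = 0.
So n = (2 + 1990) / 6 = 1992/6 = 332.
Check: 332·(3·332 − 2) = 330008. ✓

332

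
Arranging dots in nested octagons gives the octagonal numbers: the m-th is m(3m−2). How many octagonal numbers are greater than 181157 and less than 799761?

The n-th octagonal number is n(3n−2).
Smallest index with value > 181157: n = 247 (giving 182533).
Largest index with value < 799761: n = 516 (giving 797736).
Indices 247 through 516: 270 terms.

270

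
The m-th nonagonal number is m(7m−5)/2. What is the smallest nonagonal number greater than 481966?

Solve n(7n−5)/2 > 481966 for integer n.
The largest n with value ≤ 481966 is 371 (since 480816 ≤ 481966 < 483414), so the first above is n = 372, value 483414.

483414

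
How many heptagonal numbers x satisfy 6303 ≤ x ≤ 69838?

117

The n-th heptagonal number is n(5n−3)/2.
Smallest index with value ≥ 6303: n = 51 (giving 6426).
Largest index with value ≤ 69838: n = 167 (giving 69472).
Indices 51 through 167: 117 terms.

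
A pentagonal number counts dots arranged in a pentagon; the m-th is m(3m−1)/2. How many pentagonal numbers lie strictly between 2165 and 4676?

The n-th pentagonal number is n(3n−1)/2.
Smallest index with value > 2165: n = 39 (giving 2262).
Largest index with value < 4676: n = 55 (giving 4510).
Indices 39 through 55: 17 terms.

17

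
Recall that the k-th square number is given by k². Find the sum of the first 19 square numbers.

Σ_{i=1}^{19} i² = 19·20·39/6 = 2470.

2470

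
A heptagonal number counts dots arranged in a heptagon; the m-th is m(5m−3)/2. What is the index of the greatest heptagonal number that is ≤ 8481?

Solve n(5n−3)/2 ≤ 8481 for integer n.
n = 58 gives 8323 ≤ 8481, while n = 59 gives 8614 > 8481; so the answer is index 58.

58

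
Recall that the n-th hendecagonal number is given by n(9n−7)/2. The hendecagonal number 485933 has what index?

Set n(9n−7)/2 = 485933, giving 9n² − 7n − 971866 = 0.
The discriminant is 49 + 72·485933 = 34987225, and √34987225 = 5915.
So n = (7 + 5915) / 18 = 5922/18 = 329.
Check: 329·(9·329 − 7)/2 = 485933. ✓

329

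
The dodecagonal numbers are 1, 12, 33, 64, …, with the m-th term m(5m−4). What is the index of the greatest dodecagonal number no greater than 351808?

Solve n(5n−4) ≤ 351808 for integer n.
n = 265 gives 350065 ≤ 351808, while n = 266 gives 352716 > 351808; so the answer is index 265.

265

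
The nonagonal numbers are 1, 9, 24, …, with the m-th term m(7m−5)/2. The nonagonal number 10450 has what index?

55

Set n(7n−5)/2 = 10450, giving 7n² − 5n − 20900 = 0.
The discriminant is 25 + 56·10450 = 585225, and √585225 = 765.
So n = (5 + 765) / 14 = 770/14 = 55.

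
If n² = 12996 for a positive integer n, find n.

114

We need n² = 12996, so n = √12996 = 114.
Check: 114² = 12996. ✓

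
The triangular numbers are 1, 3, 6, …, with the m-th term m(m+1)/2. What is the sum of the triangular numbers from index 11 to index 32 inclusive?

5764

Σ i(i+1)/2 = (Σi² + Σi) / 2 over i = 11..32.
Σi = 528 − 55 = 473 and Σi² = 11440 − 385 = 11055.
(1·11055 + 1·473) / 2 = 11528/2 = 5764.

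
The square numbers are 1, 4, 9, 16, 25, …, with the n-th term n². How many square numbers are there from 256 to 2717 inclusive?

37

The n-th square number is n².
Smallest index with value ≥ 256: n = 16 (giving 256).
Largest index with value ≤ 2717: n = 52 (giving 2704).
Indices 16 through 52: 37 terms.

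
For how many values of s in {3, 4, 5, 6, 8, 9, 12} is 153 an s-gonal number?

2

s = 3: P(3, 17) = 153. ✓
s = 4: P(4, 12) = 144 and P(4, 13) = 169; 153 is not s-gonal.
s = 5: P(5, 10) = 145 and P(5, 11) = 176; 153 is not s-gonal.
s = 6: P(6, 9) = 153. ✓
s = 8: P(8, 7) = 133 and P(8, 8) = 176; 153 is not s-gonal.
s = 9: P(9, 6) = 111 and P(9, 7) = 154; 153 is not s-gonal.
s = 12: P(12, 5) = 105 and P(12, 6) = 156; 153 is not s-gonal.
Hits: s ∈ {3, 6} → 2.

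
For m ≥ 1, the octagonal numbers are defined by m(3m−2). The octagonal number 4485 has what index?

39

Set n(3n−2) = 4485, giving 3n² − 2n − 4485 = 0.
The discriminant is 4 + 12·4485 = 53824, and √53824 = 232.
So n = (2 + 232) / 6 = 234/6 = 39.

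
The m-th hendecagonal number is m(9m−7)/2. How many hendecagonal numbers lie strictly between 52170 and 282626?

The n-th hendecagonal number is n(9n−7)/2.
Smallest index with value > 52170: n = 109 (giving 53083).
Largest index with value < 282626: n = 250 (giving 280375).
Indices 109 through 250: 142 terms.

142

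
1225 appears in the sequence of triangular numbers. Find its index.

Set n(n+1)/2 = 1225, giving n² + n − 2450 = 0.
So n = (-1 + 99) / 2 = 98/2 = 49.

49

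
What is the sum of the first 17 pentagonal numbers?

Σ i(3i−1)/2 = (3Σi² − Σi) / 2 over i = 1..17.
Σi = 153 and Σi² = 1785.
(3·1785 − 1·153) / 2 = 5202/2 = 2601.

2601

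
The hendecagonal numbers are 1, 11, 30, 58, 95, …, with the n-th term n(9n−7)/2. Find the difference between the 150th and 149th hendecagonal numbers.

1342

Consecutive hendecagonal numbers differ by 9n − 8: here 9·150 − 8 = 1342.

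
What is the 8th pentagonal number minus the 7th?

Consecutive pentagonal numbers differ by 3n − 2: here 3·8 − 2 = 22.

22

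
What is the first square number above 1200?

1225

Solve n² > 1200 for integer n.
The largest n with value ≤ 1200 is 34 (since 1156 ≤ 1200 < 1225), so the first above is n = 35, value 1225.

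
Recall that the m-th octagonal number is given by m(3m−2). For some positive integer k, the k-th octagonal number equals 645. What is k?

15

Set n(3n−2) = 645, giving 3n² − 2n − 645 = 0.
So n = (2 + 88) / 6 = 90/6 = 15.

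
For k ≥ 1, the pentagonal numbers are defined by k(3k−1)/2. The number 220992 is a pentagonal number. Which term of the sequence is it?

384

Set n(3n−1)/2 = 220992, giving 3n² − n − 441984 = 0.
The discriminant is 1 + 24·220992 = 5303809, and √5303809 = 2303.
So n = (1 + 2303) / 6 = 2304/6 = 384.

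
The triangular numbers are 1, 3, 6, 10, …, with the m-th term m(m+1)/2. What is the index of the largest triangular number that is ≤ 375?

Solve n(n+1)/2 ≤ 375 for integer n.
n = 26 gives 351 ≤ 375, while n = 27 gives 378 > 375; so the answer is index 26.

26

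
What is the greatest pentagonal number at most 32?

Solve n(3n−1)/2 ≤ 32 for integer n.
n = 4 gives 22 ≤ 32, while n = 5 gives 35 > 32; so the answer is 22.

22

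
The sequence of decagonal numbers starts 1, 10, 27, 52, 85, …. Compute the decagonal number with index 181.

The 181st decagonal number is n(4n−3) with n = 181.
181·(4·181 − 3) = 181·721 = 130501.

130501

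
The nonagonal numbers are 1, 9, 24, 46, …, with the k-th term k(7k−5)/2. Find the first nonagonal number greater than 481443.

483414

Solve n(7n−5)/2 > 481443 for integer n.
The largest n with value ≤ 481443 is 371 (since 480816 ≤ 481443 < 483414), so the first above is n = 372, value 483414.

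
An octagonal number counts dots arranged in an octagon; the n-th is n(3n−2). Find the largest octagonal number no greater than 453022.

450856

Solve n(3n−2) ≤ 453022 for integer n.
n = 388 gives 450856 ≤ 453022, while n = 389 gives 453185 > 453022; so the answer is 450856.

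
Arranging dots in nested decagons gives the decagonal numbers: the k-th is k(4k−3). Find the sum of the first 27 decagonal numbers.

Σ i(4i−3) = 4Σi² − 3Σi over i = 1..27.
Σi = 378 and Σi² = 6930.
4·6930 − 3·378 = 26586.

26586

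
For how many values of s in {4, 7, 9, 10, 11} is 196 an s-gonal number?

s = 4: P(4, 14) = 196. ✓
s = 7: P(7, 9) = 189 and P(7, 10) = 235; 196 is not s-gonal.
s = 9: P(9, 7) = 154 and P(9, 8) = 204; 196 is not s-gonal.
s = 10: P(10, 7) = 175 and P(10, 8) = 232; 196 is not s-gonal.
s = 11: P(11, 7) = 196. ✓
Hits: s ∈ {4, 11} → 2.

2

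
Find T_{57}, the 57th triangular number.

57·58/2 = 3306/2 = 1653.

1653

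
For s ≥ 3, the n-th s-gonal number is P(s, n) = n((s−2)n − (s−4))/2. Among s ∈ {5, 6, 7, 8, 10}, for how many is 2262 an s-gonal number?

1

s = 5: P(5, 39) = 2262. ✓
s = 6: P(6, 33) = 2145 and P(6, 34) = 2278; 2262 is not s-gonal.
s = 7: P(7, 30) = 2205 and P(7, 31) = 2356; 2262 is not s-gonal.
s = 8: P(8, 27) = 2133 and P(8, 28) = 2296; 2262 is not s-gonal.
s = 10: P(10, 24) = 2232 and P(10, 25) = 2425; 2262 is not s-gonal.
Hits: s ∈ {5} → 1.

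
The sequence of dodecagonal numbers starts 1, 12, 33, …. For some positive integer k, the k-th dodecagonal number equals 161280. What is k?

Set n(5n−4) = 161280, giving 5n² − 4n − 161280 = 0.
The discriminant is 16 + 20·161280 = 3225616, and √3225616 = 1796.
So n = (4 + 1796) / 10 = 1800/10 = 180.
Check: 180·(5·180 − 4) = 161280. ✓

180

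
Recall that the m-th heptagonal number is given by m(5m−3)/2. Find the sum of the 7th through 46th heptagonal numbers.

Σ i(5i−3)/2 = (5Σi² − 3Σi) / 2 over i = 7..46.
Σi = 1081 − 21 = 1060 and Σi² = 33511 − 91 = 33420.
(5·33420 − 3·1060) / 2 = 163920/2 = 81960.

81960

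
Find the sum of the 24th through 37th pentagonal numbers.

Σ i(3i−1)/2 = (3Σi² − Σi) / 2 over i = 24..37.
Σi = 703 − 276 = 427 and Σi² = 17575 − 4324 = 13251.
(3·13251 − 1·427) / 2 = 39326/2 = 19663.

19663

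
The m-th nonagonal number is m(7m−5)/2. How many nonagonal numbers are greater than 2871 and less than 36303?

The n-th nonagonal number is n(7n−5)/2.
Smallest index with value > 2871: n = 30 (giving 3075).
Largest index with value < 36303: n = 102 (giving 36159).
Indices 30 through 102: 73 terms.

73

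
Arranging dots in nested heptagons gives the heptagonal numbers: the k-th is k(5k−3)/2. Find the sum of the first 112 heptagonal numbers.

Σ i(5i−3)/2 = (5Σi² − 3Σi) / 2 over i = 1..112.
Σi = 6328 and Σi² = 474600.
(5·474600 − 3·6328) / 2 = 2354016/2 = 1177008.

1177008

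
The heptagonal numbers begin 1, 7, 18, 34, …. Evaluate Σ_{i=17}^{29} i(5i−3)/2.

17199

Σ i(5i−3)/2 = (5Σi² − 3Σi) / 2 over i = 17..29.
Σi = 435 − 136 = 299 and Σi² = 8555 − 1496 = 7059.
(5·7059 − 3·299) / 2 = 34398/2 = 17199.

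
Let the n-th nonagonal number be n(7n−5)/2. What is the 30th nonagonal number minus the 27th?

30·(7·30 − 5)/2 = 3075 and 27·(7·27 − 5)/2 = 2484.
Difference: 3075 − 2484 = 591.

591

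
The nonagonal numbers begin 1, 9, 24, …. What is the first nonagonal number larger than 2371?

2484

Solve n(7n−5)/2 > 2371 for integer n.
The largest n with value ≤ 2371 is 26 (since 2301 ≤ 2371 < 2484), so the first above is n = 27, value 2484.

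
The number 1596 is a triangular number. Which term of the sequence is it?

56

Set n(n+1)/2 = 1596, giving n² + n − 3192 = 0.
The discriminant is 1 + 8·1596 = 12769, and √12769 = 113.
So n = (-1 + 113) / 2 = 112/2 = 56.
Check: 56·57/2 = 1596. ✓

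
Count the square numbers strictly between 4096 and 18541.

The n-th square number is n².
Smallest index with value > 4096: n = 65 (giving 4225).
Largest index with value < 18541: n = 136 (giving 18496).
Indices 65 through 136: 72 terms.

72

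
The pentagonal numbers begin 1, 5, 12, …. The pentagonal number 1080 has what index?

27

Set n(3n−1)/2 = 1080, giving 3n² − n − 2160 = 0.
The discriminant is 1 + 24·1080 = 25921, and √25921 = 161.
So n = (1 + 161) / 6 = 162/6 = 27.
Check: 27·(3·27 − 1)/2 = 1080. ✓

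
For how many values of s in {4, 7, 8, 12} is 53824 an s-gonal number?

1

s = 4: P(4, 232) = 53824. ✓
s = 7: P(7, 147) = 53802 and P(7, 148) = 54538; 53824 is not s-gonal.
s = 8: P(8, 134) = 53600 and P(8, 135) = 54405; 53824 is not s-gonal.
s = 12: P(12, 104) = 53664 and P(12, 105) = 54705; 53824 is not s-gonal.
Hits: s ∈ {4} → 1.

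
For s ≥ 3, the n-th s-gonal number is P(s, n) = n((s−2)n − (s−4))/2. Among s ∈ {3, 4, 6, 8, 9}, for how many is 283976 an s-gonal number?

s = 3: P(3, 753) = 283881 and P(3, 754) = 284635; 283976 is not s-gonal.
s = 4: P(4, 532) = 283024 and P(4, 533) = 284089; 283976 is not s-gonal.
s = 6: P(6, 377) = 283881 and P(6, 378) = 285390; 283976 is not s-gonal.
s = 8: P(8, 308) = 283976. ✓
s = 9: P(9, 285) = 283575 and P(9, 286) = 285571; 283976 is not s-gonal.
Hits: s ∈ {8} → 1.

1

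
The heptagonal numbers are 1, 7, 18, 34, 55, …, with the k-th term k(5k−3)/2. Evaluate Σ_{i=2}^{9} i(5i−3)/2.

644

Σ i(5i−3)/2 = (5Σi² − 3Σi) / 2 over i = 2..9.
Σi = 45 − 1 = 44 and Σi² = 285 − 1 = 284.
(5·284 − 3·44) / 2 = 1288/2 = 644.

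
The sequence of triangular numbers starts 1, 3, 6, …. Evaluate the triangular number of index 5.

The 5th triangular number is n(n+1)/2 with n = 5.
5·6/2 = 30/2 = 15.

15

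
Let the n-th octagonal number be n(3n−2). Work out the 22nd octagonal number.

1408

The 22nd octagonal number is n(3n−2) with n = 22.
22·(3·22 − 2) = 22·64 = 1408.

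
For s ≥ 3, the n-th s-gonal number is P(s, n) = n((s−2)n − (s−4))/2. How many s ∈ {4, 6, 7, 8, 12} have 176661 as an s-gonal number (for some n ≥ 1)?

1

s = 4: P(4, 420) = 176400 and P(4, 421) = 177241; 176661 is not s-gonal.
s = 6: P(6, 297) = 176121 and P(6, 298) = 177310; 176661 is not s-gonal.
s = 7: P(7, 266) = 176491 and P(7, 267) = 177822; 176661 is not s-gonal.
s = 8: P(8, 243) = 176661. ✓
s = 12: P(12, 188) = 175968 and P(12, 189) = 177849; 176661 is not s-gonal.
Hits: s ∈ {8} → 1.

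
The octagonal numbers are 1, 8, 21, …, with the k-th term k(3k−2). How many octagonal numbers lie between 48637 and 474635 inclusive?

The n-th octagonal number is n(3n−2).
Smallest index with value ≥ 48637: n = 128 (giving 48896).
Largest index with value ≤ 474635: n = 398 (giving 474416).
Indices 128 through 398: 271 terms.

271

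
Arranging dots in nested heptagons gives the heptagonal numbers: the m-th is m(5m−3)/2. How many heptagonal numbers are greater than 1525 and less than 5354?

21

The n-th heptagonal number is n(5n−3)/2.
Smallest index with value > 1525: n = 26 (giving 1651).
Largest index with value < 5354: n = 46 (giving 5221).
Indices 26 through 46: 21 terms.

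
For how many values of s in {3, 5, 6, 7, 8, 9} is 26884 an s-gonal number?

s = 3: P(3, 231) = 26796 and P(3, 232) = 27028; 26884 is not s-gonal.
s = 5: P(5, 134) = 26867 and P(5, 135) = 27270; 26884 is not s-gonal.
s = 6: P(6, 116) = 26796 and P(6, 117) = 27261; 26884 is not s-gonal.
s = 7: P(7, 104) = 26884. ✓
s = 8: P(8, 94) = 26320 and P(8, 95) = 26885; 26884 is not s-gonal.
s = 9: P(9, 88) = 26884. ✓
Hits: s ∈ {7, 9} → 2.

2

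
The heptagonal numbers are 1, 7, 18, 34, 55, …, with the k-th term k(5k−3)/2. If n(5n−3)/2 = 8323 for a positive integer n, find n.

58

Set n(5n−3)/2 = 8323, giving 5n² − 3n − 16646 = 0.
So n = (3 + 577) / 10 = 580/10 = 58.
Check: 58·(5·58 − 3)/2 = 8323. ✓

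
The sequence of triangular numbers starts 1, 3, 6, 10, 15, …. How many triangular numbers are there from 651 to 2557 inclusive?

36

The n-th triangular number is n(n+1)/2.
Smallest index with value ≥ 651: n = 36 (giving 666).
Largest index with value ≤ 2557: n = 71 (giving 2556).
Indices 36 through 71: 36 terms.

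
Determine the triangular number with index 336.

56616

The 336th triangular number is n(n+1)/2 with n = 336.
336·337/2 = 113232/2 = 56616.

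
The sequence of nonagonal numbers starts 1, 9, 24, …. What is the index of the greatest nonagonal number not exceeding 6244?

Solve n(7n−5)/2 ≤ 6244 for integer n.
n = 42 gives 6069 ≤ 6244, while n = 43 gives 6364 > 6244; so the answer is index 42.

42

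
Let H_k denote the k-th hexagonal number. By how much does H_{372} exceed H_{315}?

78261

372·(2·372 − 1) = 276396 and 315·(2·315 − 1) = 198135.
Difference: 276396 − 198135 = 78261.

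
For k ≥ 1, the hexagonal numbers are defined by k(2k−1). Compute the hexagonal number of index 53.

5565

53·(2·53 − 1) = 53·105 = 5565.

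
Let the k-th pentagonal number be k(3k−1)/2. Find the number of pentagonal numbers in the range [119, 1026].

17

The n-th pentagonal number is n(3n−1)/2.
Smallest index with value ≥ 119: n = 10 (giving 145).
Largest index with value ≤ 1026: n = 26 (giving 1001).
Indices 10 through 26: 17 terms.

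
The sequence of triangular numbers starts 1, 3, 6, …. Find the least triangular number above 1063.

Solve n(n+1)/2 > 1063 for integer n.
The largest n with value ≤ 1063 is 45 (since 1035 ≤ 1063 < 1081), so the first above is n = 46, value 1081.

1081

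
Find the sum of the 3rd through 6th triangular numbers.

52

Σ i(i+1)/2 = (Σi² + Σi) / 2 over i = 3..6.
Σi = 21 − 3 = 18 and Σi² = 91 − 5 = 86.
(1·86 + 1·18) / 2 = 104/2 = 52.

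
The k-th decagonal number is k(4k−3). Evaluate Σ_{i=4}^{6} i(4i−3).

Σ i(4i−3) = 4Σi² − 3Σi over i = 4..6.
Σi = 21 − 6 = 15 and Σi² = 91 − 14 = 77.
4·77 − 3·15 = 263.

263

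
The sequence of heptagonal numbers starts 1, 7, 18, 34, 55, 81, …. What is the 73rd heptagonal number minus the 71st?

73·(5·73 − 3)/2 = 13213 and 71·(5·71 − 3)/2 = 12496.
Difference: 13213 − 12496 = 717.

717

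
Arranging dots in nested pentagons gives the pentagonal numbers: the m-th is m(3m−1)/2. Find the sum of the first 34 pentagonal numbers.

20230

Σ i(3i−1)/2 = (3Σi² − Σi) / 2 over i = 1..34.
Σi = 595 and Σi² = 13685.
(3·13685 − 1·595) / 2 = 40460/2 = 20230.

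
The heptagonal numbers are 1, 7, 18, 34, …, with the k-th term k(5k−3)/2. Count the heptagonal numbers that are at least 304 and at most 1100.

10

The n-th heptagonal number is n(5n−3)/2.
Smallest index with value ≥ 304: n = 12 (giving 342).
Largest index with value ≤ 1100: n = 21 (giving 1071).
Indices 12 through 21: 10 terms.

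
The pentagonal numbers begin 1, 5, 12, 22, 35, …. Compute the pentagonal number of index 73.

7957

73·(3·73 − 1)/2 = 73·218/2 = 73·109 = 7957.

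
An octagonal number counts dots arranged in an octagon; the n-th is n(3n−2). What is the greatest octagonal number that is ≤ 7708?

Solve n(3n−2) ≤ 7708 for integer n.
n = 51 gives 7701 ≤ 7708, while n = 52 gives 8008 > 7708; so the answer is 7701.

7701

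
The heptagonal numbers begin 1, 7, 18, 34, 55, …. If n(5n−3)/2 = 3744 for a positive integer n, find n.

Set n(5n−3)/2 = 3744, giving 5n² − 3n − 7488 = 0.
The discriminant is 9 + 40·3744 = 149769, and √149769 = 387.
So n = (3 + 387) / 10 = 390/10 = 39.

39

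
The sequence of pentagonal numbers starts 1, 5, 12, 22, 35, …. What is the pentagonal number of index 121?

The 121st pentagonal number is n(3n−1)/2 with n = 121.
121·(3·121 − 1)/2 = 121·362/2 = 121·181 = 21901.

21901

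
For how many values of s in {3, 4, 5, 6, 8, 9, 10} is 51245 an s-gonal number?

1

s = 3: P(3, 319) = 51040 and P(3, 320) = 51360; 51245 is not s-gonal.
s = 4: P(4, 226) = 51076 and P(4, 227) = 51529; 51245 is not s-gonal.
s = 5: P(5, 185) = 51245. ✓
s = 6: P(6, 160) = 51040 and P(6, 161) = 51681; 51245 is not s-gonal.
s = 8: P(8, 131) = 51221 and P(8, 132) = 52008; 51245 is not s-gonal.
s = 9: P(9, 121) = 50941 and P(9, 122) = 51789; 51245 is not s-gonal.
s = 10: P(10, 113) = 50737 and P(10, 114) = 51642; 51245 is not s-gonal.
Hits: s ∈ {5} → 1.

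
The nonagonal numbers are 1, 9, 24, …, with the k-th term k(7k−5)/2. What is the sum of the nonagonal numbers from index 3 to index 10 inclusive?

1200

Σ i(7i−5)/2 = (7Σi² − 5Σi) / 2 over i = 3..10.
Σi = 55 − 3 = 52 and Σi² = 385 − 5 = 380.
(7·380 − 5·52) / 2 = 2400/2 = 1200.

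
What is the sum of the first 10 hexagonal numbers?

715

Σ i(2i−1) = 2Σi² − Σi over i = 1..10.
Σi = 55 and Σi² = 385.
2·385 − 1·55 = 715.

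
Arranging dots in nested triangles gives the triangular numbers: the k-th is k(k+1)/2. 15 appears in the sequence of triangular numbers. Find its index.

Set n(n+1)/2 = 15, giving n² + n − 30 = 0.
The discriminant is 1 + 8·15 = 121, and √121 = 11.
So n = (-1 + 11) / 2 = 10/2 = 5.

5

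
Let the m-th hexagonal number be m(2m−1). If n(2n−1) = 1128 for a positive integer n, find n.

Set n(2n−1) = 1128, giving 2n² − n − 1128 = 0.
So n = (1 + 95) / 4 = 96/4 = 24.
Check: 24·(2·24 − 1) = 1128. ✓

24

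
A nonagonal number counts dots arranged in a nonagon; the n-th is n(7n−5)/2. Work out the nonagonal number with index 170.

170·(7·170 − 5)/2 = 170·1185/2 = 100725.

100725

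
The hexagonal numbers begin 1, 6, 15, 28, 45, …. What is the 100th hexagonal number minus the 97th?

100·(2·100 − 1) = 19900 and 97·(2·97 − 1) = 18721.
Difference: 19900 − 18721 = 1179.

1179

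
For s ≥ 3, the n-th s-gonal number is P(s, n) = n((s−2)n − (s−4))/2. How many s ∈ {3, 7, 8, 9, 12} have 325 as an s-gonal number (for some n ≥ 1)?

2

s = 3: P(3, 25) = 325. ✓
s = 7: P(7, 11) = 286 and P(7, 12) = 342; 325 is not s-gonal.
s = 8: P(8, 10) = 280 and P(8, 11) = 341; 325 is not s-gonal.
s = 9: P(9, 10) = 325. ✓
s = 12: P(12, 8) = 288 and P(12, 9) = 369; 325 is not s-gonal.
Hits: s ∈ {3, 9} → 2.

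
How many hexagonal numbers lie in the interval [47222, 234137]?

189

The n-th hexagonal number is n(2n−1).
Smallest index with value ≥ 47222: n = 154 (giving 47278).
Largest index with value ≤ 234137: n = 342 (giving 233586).
Indices 154 through 342: 189 terms.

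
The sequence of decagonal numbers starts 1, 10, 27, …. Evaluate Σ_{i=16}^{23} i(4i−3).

Σ i(4i−3) = 4Σi² − 3Σi over i = 16..23.
Σi = 276 − 120 = 156 and Σi² = 4324 − 1240 = 3084.
4·3084 − 3·156 = 11868.

11868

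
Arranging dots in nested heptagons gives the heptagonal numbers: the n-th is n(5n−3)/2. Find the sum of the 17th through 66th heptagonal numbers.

238200

Σ i(5i−3)/2 = (5Σi² − 3Σi) / 2 over i = 17..66.
Σi = 2211 − 136 = 2075 and Σi² = 98021 − 1496 = 96525.
(5·96525 − 3·2075) / 2 = 476400/2 = 238200.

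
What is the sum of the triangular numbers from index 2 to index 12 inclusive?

Σ i(i+1)/2 = (Σi² + Σi) / 2 over i = 2..12.
Σi = 78 − 1 = 77 and Σi² = 650 − 1 = 649.
(1·649 + 1·77) / 2 = 726/2 = 363.

363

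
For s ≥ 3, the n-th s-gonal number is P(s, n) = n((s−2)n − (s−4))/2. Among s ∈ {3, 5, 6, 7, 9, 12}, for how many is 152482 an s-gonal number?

1

s = 3: P(3, 551) = 152076 and P(3, 552) = 152628; 152482 is not s-gonal.
s = 5: P(5, 319) = 152482. ✓
s = 6: P(6, 276) = 152076 and P(6, 277) = 153181; 152482 is not s-gonal.
s = 7: P(7, 247) = 152152 and P(7, 248) = 153388; 152482 is not s-gonal.
s = 9: P(9, 209) = 152361 and P(9, 210) = 153825; 152482 is not s-gonal.
s = 12: P(12, 175) = 152425 and P(12, 176) = 154176; 152482 is not s-gonal.
Hits: s ∈ {5} → 1.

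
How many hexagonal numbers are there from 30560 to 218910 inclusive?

208

The n-th hexagonal number is n(2n−1).
Smallest index with value ≥ 30560: n = 124 (giving 30628).
Largest index with value ≤ 218910: n = 331 (giving 218791).
Indices 124 through 331: 208 terms.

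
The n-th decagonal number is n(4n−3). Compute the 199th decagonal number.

199·(4·199 − 3) = 199·793 = 157807.

157807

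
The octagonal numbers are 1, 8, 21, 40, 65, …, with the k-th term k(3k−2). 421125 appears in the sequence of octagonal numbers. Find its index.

375

Set n(3n−2) = 421125, giving 3n² − 2n − 421125 = 0.
The discriminant is 4 + 12·421125 = 5053504, and √5053504 = 2248.
So n = (2 + 2248) / 6 = 2250/6 = 375.
Check: 375·(3·375 − 2) = 421125. ✓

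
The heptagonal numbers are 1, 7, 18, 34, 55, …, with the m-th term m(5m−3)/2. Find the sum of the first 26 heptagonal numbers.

Σ i(5i−3)/2 = (5Σi² − 3Σi) / 2 over i = 1..26.
Σi = 351 and Σi² = 6201.
(5·6201 − 3·351) / 2 = 29952/2 = 14976.

14976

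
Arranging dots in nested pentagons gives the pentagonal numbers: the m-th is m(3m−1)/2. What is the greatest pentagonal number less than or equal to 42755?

42252

Solve n(3n−1)/2 ≤ 42755 for integer n.
n = 168 gives 42252 ≤ 42755, while n = 169 gives 42757 > 42755; so the answer is 42252.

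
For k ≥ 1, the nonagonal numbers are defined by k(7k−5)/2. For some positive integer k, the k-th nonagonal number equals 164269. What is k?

217

Set n(7n−5)/2 = 164269, giving 7n² − 5n − 328538 = 0.
So n = (5 + 3033) / 14 = 3038/14 = 217.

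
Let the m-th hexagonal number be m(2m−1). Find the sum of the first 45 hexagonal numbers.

61755

Σ i(2i−1) = 2Σi² − Σi over i = 1..45.
Σi = 1035 and Σi² = 31395.
2·31395 − 1·1035 = 61755.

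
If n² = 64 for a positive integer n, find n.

8

We need n² = 64, so n = √64 = 8.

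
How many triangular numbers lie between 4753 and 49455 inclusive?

218

The n-th triangular number is n(n+1)/2.
Smallest index with value ≥ 4753: n = 97 (giving 4753).
Largest index with value ≤ 49455: n = 314 (giving 49455).
Indices 97 through 314: 218 terms.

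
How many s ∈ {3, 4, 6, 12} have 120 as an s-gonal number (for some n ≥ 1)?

2

s = 3: P(3, 15) = 120. ✓
s = 4: P(4, 10) = 100 and P(4, 11) = 121; 120 is not s-gonal.
s = 6: P(6, 8) = 120. ✓
s = 12: P(12, 5) = 105 and P(12, 6) = 156; 120 is not s-gonal.
Hits: s ∈ {3, 6} → 2.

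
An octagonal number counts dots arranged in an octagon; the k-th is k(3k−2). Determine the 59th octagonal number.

59·(3·59 − 2) = 59·175 = 10325.

10325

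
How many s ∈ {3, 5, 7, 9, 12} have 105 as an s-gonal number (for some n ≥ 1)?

2

s = 3: P(3, 14) = 105. ✓
s = 5: P(5, 8) = 92 and P(5, 9) = 117; 105 is not s-gonal.
s = 7: P(7, 6) = 81 and P(7, 7) = 112; 105 is not s-gonal.
s = 9: P(9, 5) = 75 and P(9, 6) = 111; 105 is not s-gonal.
s = 12: P(12, 5) = 105. ✓
Hits: s ∈ {3, 12} → 2.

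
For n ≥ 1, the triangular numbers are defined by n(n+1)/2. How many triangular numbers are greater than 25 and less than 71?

The n-th triangular number is n(n+1)/2.
Smallest index with value > 25: n = 7 (giving 28).
Largest index with value < 71: n = 11 (giving 66).
Indices 7 through 11: 5 terms.

5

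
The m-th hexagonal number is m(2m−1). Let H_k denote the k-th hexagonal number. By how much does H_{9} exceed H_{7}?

62

9·(2·9 − 1) = 153 and 7·(2·7 − 1) = 91.
Difference: 153 − 91 = 62.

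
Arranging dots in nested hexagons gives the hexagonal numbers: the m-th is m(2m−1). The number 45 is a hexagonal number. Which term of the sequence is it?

5

Set n(2n−1) = 45, giving 2n² − n − 45 = 0.
The discriminant is 1 + 8·45 = 361, and √361 = 19.
So n = (1 + 19) / 4 = 20/4 = 5.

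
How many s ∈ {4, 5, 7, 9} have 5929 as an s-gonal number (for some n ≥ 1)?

2

s = 4: P(4, 77) = 5929. ✓
s = 5: P(5, 63) = 5922 and P(5, 64) = 6112; 5929 is not s-gonal.
s = 7: P(7, 49) = 5929. ✓
s = 9: P(9, 41) = 5781 and P(9, 42) = 6069; 5929 is not s-gonal.
Hits: s ∈ {4, 7} → 2.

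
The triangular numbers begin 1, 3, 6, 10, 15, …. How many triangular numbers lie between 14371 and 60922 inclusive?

The n-th triangular number is n(n+1)/2.
Smallest index with value ≥ 14371: n = 170 (giving 14535).
Largest index with value ≤ 60922: n = 348 (giving 60726).
Indices 170 through 348: 179 terms.

179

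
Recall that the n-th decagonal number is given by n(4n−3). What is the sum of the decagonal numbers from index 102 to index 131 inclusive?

Σ i(4i−3) = 4Σi² − 3Σi over i = 102..131.
Σi = 8646 − 5151 = 3495 and Σi² = 757966 − 348551 = 409415.
4·409415 − 3·3495 = 1627175.

1627175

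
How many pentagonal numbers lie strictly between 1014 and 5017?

31

The n-th pentagonal number is n(3n−1)/2.
Smallest index with value > 1014: n = 27 (giving 1080).
Largest index with value < 5017: n = 57 (giving 4845).
Indices 27 through 57: 31 terms.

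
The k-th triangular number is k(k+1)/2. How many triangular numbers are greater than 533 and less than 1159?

The n-th triangular number is n(n+1)/2.
Smallest index with value > 533: n = 33 (giving 561).
Largest index with value < 1159: n = 47 (giving 1128).
Indices 33 through 47: 15 terms.

15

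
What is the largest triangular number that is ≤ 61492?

Solve n(n+1)/2 ≤ 61492 for integer n.
n = 350 gives 61425 ≤ 61492, while n = 351 gives 61776 > 61492; so the answer is 61425.

61425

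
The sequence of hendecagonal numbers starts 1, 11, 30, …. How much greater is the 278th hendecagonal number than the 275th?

7455

278·(9·278 − 7)/2 = 346805 and 275·(9·275 − 7)/2 = 339350.
Difference: 346805 − 339350 = 7455.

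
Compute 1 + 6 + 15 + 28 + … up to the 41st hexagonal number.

46781

Σ i(2i−1) = 2Σi² − Σi over i = 1..41.
Σi = 861 and Σi² = 23821.
2·23821 − 1·861 = 46781.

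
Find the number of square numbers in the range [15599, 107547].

203

The n-th square number is n².
Smallest index with value ≥ 15599: n = 125 (giving 15625).
Largest index with value ≤ 107547: n = 327 (giving 106929).
Indices 125 through 327: 203 terms.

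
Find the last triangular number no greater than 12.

Solve n(n+1)/2 ≤ 12 for integer n.
n = 4 gives 10 ≤ 12, while n = 5 gives 15 > 12; so the answer is 10.

10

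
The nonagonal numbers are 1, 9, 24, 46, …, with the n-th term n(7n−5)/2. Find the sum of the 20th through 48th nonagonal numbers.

Σ i(7i−5)/2 = (7Σi² − 5Σi) / 2 over i = 20..48.
Σi = 1176 − 190 = 986 and Σi² = 38024 − 2470 = 35554.
(7·35554 − 5·986) / 2 = 243948/2 = 121974.

121974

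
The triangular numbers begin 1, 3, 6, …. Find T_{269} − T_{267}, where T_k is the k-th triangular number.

269·270/2 = 36315 and 267·268/2 = 35778.
Difference: 36315 − 35778 = 537.

537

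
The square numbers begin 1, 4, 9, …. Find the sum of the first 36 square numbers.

16206

Σ_{i=1}^{36} i² = 36·37·73/6 = 16206.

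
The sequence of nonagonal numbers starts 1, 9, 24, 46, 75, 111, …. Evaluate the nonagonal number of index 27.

The 27th nonagonal number is n(7n−5)/2 with n = 27.
27·(7·27 − 5)/2 = 27·184/2 = 27·92 = 2484.

2484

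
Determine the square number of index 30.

900

30² = 900.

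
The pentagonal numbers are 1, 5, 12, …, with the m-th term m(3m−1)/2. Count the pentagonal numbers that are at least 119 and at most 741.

13

The n-th pentagonal number is n(3n−1)/2.
Smallest index with value ≥ 119: n = 10 (giving 145).
Largest index with value ≤ 741: n = 22 (giving 715).
Indices 10 through 22: 13 terms.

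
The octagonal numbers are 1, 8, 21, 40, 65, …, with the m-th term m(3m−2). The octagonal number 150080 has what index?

Set n(3n−2) = 150080, giving 3n² − 2n − 150080 = 0.
The discriminant is 4 + 12·150080 = 1800964, and √1800964 = 1342.
So n = (2 + 1342) / 6 = 1344/6 = 224.

224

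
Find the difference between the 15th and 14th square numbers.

29

n² − (n−1)² = 2n − 1, so 15² − 14² = 2·15 − 1 = 29.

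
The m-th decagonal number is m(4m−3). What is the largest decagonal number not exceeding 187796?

187705

Solve n(4n−3) ≤ 187796 for integer n.
n = 217 gives 187705 ≤ 187796, while n = 218 gives 189442 > 187796; so the answer is 187705.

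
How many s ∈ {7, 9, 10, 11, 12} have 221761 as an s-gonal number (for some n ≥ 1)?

1

s = 7: P(7, 298) = 221563 and P(7, 299) = 223054; 221761 is not s-gonal.
s = 9: P(9, 252) = 221634 and P(9, 253) = 223399; 221761 is not s-gonal.
s = 10: P(10, 235) = 220195 and P(10, 236) = 222076; 221761 is not s-gonal.
s = 11: P(11, 222) = 221001 and P(11, 223) = 223000; 221761 is not s-gonal.
s = 12: P(12, 211) = 221761. ✓
Hits: s ∈ {12} → 1.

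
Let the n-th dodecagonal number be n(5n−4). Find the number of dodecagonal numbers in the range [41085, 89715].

43

The n-th dodecagonal number is n(5n−4).
Smallest index with value ≥ 41085: n = 92 (giving 41952).
Largest index with value ≤ 89715: n = 134 (giving 89244).
Indices 92 through 134: 43 terms.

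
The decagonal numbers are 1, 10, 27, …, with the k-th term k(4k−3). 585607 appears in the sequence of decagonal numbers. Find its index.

383

Set n(4n−3) = 585607, giving 4n² − 3n − 585607 = 0.
The discriminant is 9 + 16·585607 = 9369721, and √9369721 = 3061.
So n = (3 + 3061) / 8 = 3064/8 = 383.
Check: 383·(4·383 − 3) = 585607. ✓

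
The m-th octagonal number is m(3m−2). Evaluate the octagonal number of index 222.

147408

The 222nd octagonal number is n(3n−2) with n = 222.
222·(3·222 − 2) = 222·664 = 147408.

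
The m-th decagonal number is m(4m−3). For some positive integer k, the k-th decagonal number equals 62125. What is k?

Set n(4n−3) = 62125, giving 4n² − 3n − 62125 = 0.
The discriminant is 9 + 16·62125 = 994009, and √994009 = 997.
So n = (3 + 997) / 8 = 1000/8 = 125.
Check: 125·(4·125 − 3) = 62125. ✓

125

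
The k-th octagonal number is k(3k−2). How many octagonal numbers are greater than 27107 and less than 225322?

The n-th octagonal number is n(3n−2).
Smallest index with value > 27107: n = 96 (giving 27456).
Largest index with value < 225322: n = 274 (giving 224680).
Indices 96 through 274: 179 terms.

179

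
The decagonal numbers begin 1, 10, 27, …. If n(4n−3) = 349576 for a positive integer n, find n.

296

Set n(4n−3) = 349576, giving 4n² − 3n − 349576 = 0.
The discriminant is 9 + 16·349576 = 5593225, and √5593225 = 2365.
So n = (3 + 2365) / 8 = 2368/8 = 296.
Check: 296·(4·296 − 3) = 349576. ✓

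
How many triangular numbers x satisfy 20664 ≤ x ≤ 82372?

The n-th triangular number is n(n+1)/2.
Smallest index with value ≥ 20664: n = 203 (giving 20706).
Largest index with value ≤ 82372: n = 405 (giving 82215).
Indices 203 through 405: 203 terms.

203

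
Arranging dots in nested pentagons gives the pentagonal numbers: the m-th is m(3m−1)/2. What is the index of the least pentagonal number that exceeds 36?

6

Solve n(3n−1)/2 > 36 for integer n.
The largest n with value ≤ 36 is 5 (since 35 ≤ 36 < 51), so the first above is n = 6, value 51.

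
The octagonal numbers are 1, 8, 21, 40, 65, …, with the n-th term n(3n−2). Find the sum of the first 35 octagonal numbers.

43470

Σ i(3i−2) = 3Σi² − 2Σi over i = 1..35.
Σi = 630 and Σi² = 14910.
3·14910 − 2·630 = 43470.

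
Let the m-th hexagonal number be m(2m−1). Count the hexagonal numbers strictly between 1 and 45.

3

The n-th hexagonal number is n(2n−1).
Smallest index with value > 1: n = 2 (giving 6).
Largest index with value < 45: n = 4 (giving 28).
Indices 2 through 4: 3 terms.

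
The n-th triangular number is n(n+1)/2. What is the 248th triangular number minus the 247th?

Consecutive triangular numbers differ by n: T_{248} − T_{247} = 248.

248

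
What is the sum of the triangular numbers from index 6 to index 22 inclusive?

1989

Σ i(i+1)/2 = (Σi² + Σi) / 2 over i = 6..22.
Σi = 253 − 15 = 238 and Σi² = 3795 − 55 = 3740.
(1·3740 + 1·238) / 2 = 3978/2 = 1989.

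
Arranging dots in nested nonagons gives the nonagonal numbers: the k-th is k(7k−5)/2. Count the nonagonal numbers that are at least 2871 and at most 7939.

The n-th nonagonal number is n(7n−5)/2.
Smallest index with value ≥ 2871: n = 29 (giving 2871).
Largest index with value ≤ 7939: n = 47 (giving 7614).
Indices 29 through 47: 19 terms.

19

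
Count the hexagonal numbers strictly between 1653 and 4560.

18

The n-th hexagonal number is n(2n−1).
Smallest index with value > 1653: n = 30 (giving 1770).
Largest index with value < 4560: n = 47 (giving 4371).
Indices 30 through 47: 18 terms.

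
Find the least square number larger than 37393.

Solve n² > 37393 for integer n.
The largest n with value ≤ 37393 is 193 (since 37249 ≤ 37393 < 37636), so the first above is n = 194, value 37636.

37636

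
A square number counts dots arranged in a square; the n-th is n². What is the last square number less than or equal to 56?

49

Solve n² ≤ 56 for integer n.
n = 7 gives 49 ≤ 56, while n = 8 gives 64 > 56; so the answer is 49.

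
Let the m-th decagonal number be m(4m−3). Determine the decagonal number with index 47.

8695

The 47th decagonal number is n(4n−3) with n = 47.
47·(4·47 − 3) = 47·185 = 8695.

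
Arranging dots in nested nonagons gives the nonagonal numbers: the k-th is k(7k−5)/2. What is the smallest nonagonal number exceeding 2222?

Solve n(7n−5)/2 > 2222 for integer n.
The largest n with value ≤ 2222 is 25 (since 2125 ≤ 2222 < 2301), so the first above is n = 26, value 2301.

2301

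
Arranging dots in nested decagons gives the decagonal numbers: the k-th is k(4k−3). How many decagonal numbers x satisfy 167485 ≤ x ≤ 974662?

290

The n-th decagonal number is n(4n−3).
Smallest index with value ≥ 167485: n = 205 (giving 167485).
Largest index with value ≤ 974662: n = 494 (giving 974662).
Indices 205 through 494: 290 terms.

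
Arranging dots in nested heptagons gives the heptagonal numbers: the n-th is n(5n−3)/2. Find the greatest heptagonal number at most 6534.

6426

Solve n(5n−3)/2 ≤ 6534 for integer n.
n = 51 gives 6426 ≤ 6534, while n = 52 gives 6682 > 6534; so the answer is 6426.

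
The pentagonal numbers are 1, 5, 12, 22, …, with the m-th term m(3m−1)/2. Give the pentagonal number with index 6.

6·(3·6 − 1)/2 = 6·17/2 = 51.

51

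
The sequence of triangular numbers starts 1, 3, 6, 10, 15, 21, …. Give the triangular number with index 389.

The 389th triangular number is n(n+1)/2 with n = 389.
389·390/2 = 151710/2 = 75855.

75855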